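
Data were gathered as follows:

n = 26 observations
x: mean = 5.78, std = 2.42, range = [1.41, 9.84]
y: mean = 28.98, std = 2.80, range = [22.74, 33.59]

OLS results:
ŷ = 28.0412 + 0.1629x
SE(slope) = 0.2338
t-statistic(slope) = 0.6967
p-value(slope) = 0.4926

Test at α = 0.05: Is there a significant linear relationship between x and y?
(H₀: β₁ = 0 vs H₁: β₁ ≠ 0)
Fail to reject H₀: p-value = 0.4926 ≥ α = 0.05. The linear relationship is not significant at the 5% level.

Hypothesis test for the slope coefficient:

H₀: β₁ = 0 (no linear relationship)
H₁: β₁ ≠ 0 (linear relationship exists)

Test statistic: t = β̂₁ / SE(β̂₁) = 0.1629 / 0.2338 = 0.6967

With df = 24, the two-sided p-value for |t| = 0.6967 is 0.4926.

Decision rule: reject H₀ if p-value < α.
p-value = 0.4926 ≥ α = 0.05 → fail to reject H₀.

There is not sufficient evidence at the 5% significance level to conclude that a linear relationship exists between x and y.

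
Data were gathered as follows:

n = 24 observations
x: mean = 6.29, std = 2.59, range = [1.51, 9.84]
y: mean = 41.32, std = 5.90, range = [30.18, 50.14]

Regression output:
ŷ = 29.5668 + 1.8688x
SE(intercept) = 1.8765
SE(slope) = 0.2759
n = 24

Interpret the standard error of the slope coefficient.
SE(β̂₁) = 0.2759 is the estimated standard deviation of the slope estimate across repeated samples; relative to β̂₁ = 1.8688 that is 14.8%, a precise estimate.

SE(β̂₁) = s / √Sxx, where s is the residual standard deviation and Sxx = Σ(x − x̄)². It is the yardstick for how far β̂₁ = 1.8688 could plausibly be from the true slope.

Relative precision:
- SE / |β̂₁| = 0.2759 / 1.8688 = 14.8%
- Rule of thumb (under 20%: precise; 20% to under 50%: moderately precise; 50% or more: imprecise) → precise

Link to the t-test: t = β̂₁ / SE(β̂₁) = 1.8688 / 0.2759 = 6.7735, the statistic for H₀: β₁ = 0.

What drives SE(β̂₁): wider spread of x values → smaller SE.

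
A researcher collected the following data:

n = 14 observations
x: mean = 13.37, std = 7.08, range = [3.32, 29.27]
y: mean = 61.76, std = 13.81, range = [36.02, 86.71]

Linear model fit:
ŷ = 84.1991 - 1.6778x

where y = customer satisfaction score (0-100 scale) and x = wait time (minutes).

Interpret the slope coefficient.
An increase of one minute in wait time is associated with a 1.6778 points decrease in predicted satisfaction score.

The slope β₁ = -1.6778 gives the rate at which the fitted satisfaction score changes with wait time.

Interpretation:
- Wait time up by 1 minute → predicted satisfaction score decreases by 1.6778 points
- The effect is assumed constant over the observed range of x (linearity)
- The sign (−) gives the direction; the magnitude 1.6778 gives the size of the effect per minute

The intercept β₀ = 84.1991 is the predicted satisfaction score when wait time = 0; since the smallest observed x is 3.32, this is an extrapolation and mainly anchors the line.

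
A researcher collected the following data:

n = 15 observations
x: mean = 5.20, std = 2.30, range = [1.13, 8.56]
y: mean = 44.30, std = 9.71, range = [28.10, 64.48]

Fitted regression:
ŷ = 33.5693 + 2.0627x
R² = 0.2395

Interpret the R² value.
The model explains 23.95% of the variance in y (R² = 0.2395), leaving 76.05% unexplained; the fit is weak.

The coefficient of determination R² is the fraction of the total variation in y that the fitted line accounts for.

Here R² = 0.2395:
- Explained: 23.95% of the variation in y
- Unexplained (residual): 100% − 23.95% = 76.05%
- Rule of thumb (below 0.3 weak; 0.3 to below 0.7 moderate; 0.7 and above strong) → weak

Calculation: R² = 1 − (SS_res / SS_tot), where SS_res is the sum of squared residuals and SS_tot the total sum of squares.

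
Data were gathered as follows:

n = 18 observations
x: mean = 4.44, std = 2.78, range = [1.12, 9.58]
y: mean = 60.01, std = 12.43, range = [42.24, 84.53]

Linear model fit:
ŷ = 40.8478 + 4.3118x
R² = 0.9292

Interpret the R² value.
The model explains 92.92% of the variance in y (R² = 0.9292), leaving 7.08% unexplained; the fit is strong.

R² (coefficient of determination) measures the proportion of variance in y explained by the regression model.

Here R² = 0.9292:
- Explained: 92.92% of the variation in y
- Unexplained (residual): 100% − 92.92% = 7.08%
- Rule of thumb (below 0.3 weak; 0.3 to below 0.7 moderate; 0.7 and above strong) → strong

Equivalently, for simple linear regression R² = r², so |r| = √0.9292 ≈ 0.9640.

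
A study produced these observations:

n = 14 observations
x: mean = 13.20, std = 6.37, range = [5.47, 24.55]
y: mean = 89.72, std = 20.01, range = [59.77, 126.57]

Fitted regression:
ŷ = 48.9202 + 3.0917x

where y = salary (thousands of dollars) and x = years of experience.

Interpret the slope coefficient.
For each additional year of experience, predicted salary increases by approximately 3.0917 thousand dollars.

The slope β₁ = 3.0917 gives the rate at which the fitted salary changes with experience.

Interpretation:
- Experience up by 1 year → predicted salary increases by 3.0917 thousand dollars
- This is a linear approximation: the same per-unit change is assumed across the whole observed x range

The intercept β₀ = 48.9202 is the predicted salary when experience = 0; since the smallest observed x is 5.47, this is an extrapolation and mainly anchors the line.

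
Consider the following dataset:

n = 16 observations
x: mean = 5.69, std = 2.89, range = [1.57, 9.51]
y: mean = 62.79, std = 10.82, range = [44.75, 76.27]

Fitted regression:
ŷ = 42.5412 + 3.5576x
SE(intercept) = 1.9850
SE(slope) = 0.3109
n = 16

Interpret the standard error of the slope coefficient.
SE(β̂₁) = 0.3109 is the estimated standard deviation of the slope estimate across repeated samples; relative to β̂₁ = 3.5576 that is 8.7%, a precise estimate.

SE(β̂₁) = s / √Sxx, where s is the residual standard deviation and Sxx = Σ(x − x̄)². It is the yardstick for how far β̂₁ = 3.5576 could plausibly be from the true slope.

Relative precision:
- SE / |β̂₁| = 0.3109 / 3.5576 = 8.7%
- Rule of thumb (under 20%: precise; 20% to under 50%: moderately precise; 50% or more: imprecise) → precise

Rough 95% range (±2 SE): 3.5576 ± 0.6218 → (2.9358, 4.1794).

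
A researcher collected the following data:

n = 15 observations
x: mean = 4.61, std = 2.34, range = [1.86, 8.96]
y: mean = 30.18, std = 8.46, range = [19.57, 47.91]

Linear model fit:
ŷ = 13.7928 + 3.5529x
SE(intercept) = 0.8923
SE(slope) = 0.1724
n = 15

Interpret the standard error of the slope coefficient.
SE(β̂₁) = 0.1724 is the estimated standard deviation of the slope estimate across repeated samples; relative to β̂₁ = 3.5529 that is 4.9%, a precise estimate.

What SE measures:
- The standard error quantifies the sampling variability of the coefficient estimate
- It is the estimated standard deviation of β̂₁ across hypothetical repeated samples of the same size
- Smaller SE → more precise estimate

Relative precision:
- SE / |β̂₁| = 0.1724 / 3.5529 = 4.9%
- Rule of thumb (under 20%: precise; 20% to under 50%: moderately precise; 50% or more: imprecise) → precise

Rough 95% range (±2 SE): 3.5529 ± 0.3448 → (3.2081, 3.8977).

What drives SE(β̂₁): wider spread of x values → smaller SE; more residual scatter → larger SE.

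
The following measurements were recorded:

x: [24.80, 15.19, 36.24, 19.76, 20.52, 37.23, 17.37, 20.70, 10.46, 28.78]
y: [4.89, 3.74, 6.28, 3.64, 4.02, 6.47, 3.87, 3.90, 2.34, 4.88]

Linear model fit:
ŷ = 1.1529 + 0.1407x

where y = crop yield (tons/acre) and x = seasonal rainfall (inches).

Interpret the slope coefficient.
An increase of one inch in rainfall is associated with a 0.1407 tons/acre increase in predicted crop yield.

β₁ = 0.1407 is the change in predicted crop yield (tons/acre) per additional inch of rainfall.

Interpretation:
- Rainfall up by 1 inch → predicted crop yield increases by 0.1407 tons/acre
- This is a linear approximation: the same per-unit change is assumed across the whole observed x range
- The slope describes association in these data, not necessarily a causal effect

(β₀ = 1.1529 is the fitted value at x = 0 and is not part of the slope interpretation.)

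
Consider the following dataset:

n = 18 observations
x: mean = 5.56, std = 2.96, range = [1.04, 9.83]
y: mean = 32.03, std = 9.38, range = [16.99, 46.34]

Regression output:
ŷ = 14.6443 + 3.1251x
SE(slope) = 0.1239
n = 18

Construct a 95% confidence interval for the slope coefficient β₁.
The 95% CI for β₁ is (2.8624, 3.3878)

Confidence interval for the slope:

The 95% CI for β₁ is: β̂₁ ± t*(α/2, n-2) × SE(β̂₁)

Step 1: Find critical t-value
- Confidence level = 0.95
- Degrees of freedom = n - 2 = 18 - 2 = 16
- t*(α/2, 16) = 2.1199

Step 2: Calculate margin of error
Margin = 2.1199 × 0.1239 = 0.2627

Step 3: Construct interval
CI = 3.1251 ± 0.2627
CI = (2.8624, 3.3878)

Interpretation: intervals built this way capture the true β₁ in 95% of repeated samples; here the plausible range for the per-unit effect of x on y is 2.8624 to 3.3878.
Both endpoints are positive, so the data support a genuinely positive slope at this confidence level.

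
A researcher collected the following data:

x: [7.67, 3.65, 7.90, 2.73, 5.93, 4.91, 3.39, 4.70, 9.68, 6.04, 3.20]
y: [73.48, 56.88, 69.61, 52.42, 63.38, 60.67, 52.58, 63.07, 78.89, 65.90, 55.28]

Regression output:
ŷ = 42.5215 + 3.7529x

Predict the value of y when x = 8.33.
ŷ = 73.7832

x = 8.33 lies inside the observed range [2.73, 9.68], so the fitted equation applies directly:

ŷ = 42.5215 + 3.7529 × 8.33
ŷ = 42.5215 + 31.2617
ŷ = 73.7832

This is the fitted mean response at that x — an individual observation would come with a wider prediction interval.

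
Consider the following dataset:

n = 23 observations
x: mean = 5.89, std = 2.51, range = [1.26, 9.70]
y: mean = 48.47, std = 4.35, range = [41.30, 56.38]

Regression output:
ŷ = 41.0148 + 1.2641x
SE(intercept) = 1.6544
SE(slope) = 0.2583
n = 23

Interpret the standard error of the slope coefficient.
SE(slope) = 0.2583 measures the uncertainty in the estimated slope. The coefficient is estimated with moderate precision (SE/|β̂₁| = 20.4%).

SE(β̂₁) = s / √Sxx, where s is the residual standard deviation and Sxx = Σ(x − x̄)². It is the yardstick for how far β̂₁ = 1.2641 could plausibly be from the true slope.

Relative precision:
- SE / |β̂₁| = 0.2583 / 1.2641 = 20.4%
- Rule of thumb (under 20%: precise; 20% to under 50%: moderately precise; 50% or more: imprecise) → moderately precise

Rough 95% range (±2 SE): 1.2641 ± 0.5166 → (0.7475, 1.7807).

What drives SE(β̂₁): more residual scatter → larger SE; larger n (here n = 23) → smaller SE; wider spread of x values → smaller SE.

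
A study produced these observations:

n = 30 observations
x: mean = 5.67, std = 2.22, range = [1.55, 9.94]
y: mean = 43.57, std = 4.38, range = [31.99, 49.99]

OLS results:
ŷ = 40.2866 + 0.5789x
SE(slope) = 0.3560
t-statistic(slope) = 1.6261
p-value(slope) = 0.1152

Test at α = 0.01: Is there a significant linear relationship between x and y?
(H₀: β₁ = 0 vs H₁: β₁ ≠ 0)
p-value = 0.1152 ≥ α = 0.01, so we fail to reject H₀. The relationship is not significant.

Hypothesis test for the slope coefficient:

H₀: β₁ = 0 (no linear relationship)
H₁: β₁ ≠ 0 (linear relationship exists)

Test statistic: t = β̂₁ / SE(β̂₁) = 0.5789 / 0.3560 = 1.6261

The p-value (0.1152) is the probability, under H₀, of a t-statistic at least as extreme as |t| = 1.6261 (two-sided, df = n − 2 = 28).

Decision rule: reject H₀ if p-value < α.
p-value = 0.1152 ≥ α = 0.01 → fail to reject H₀.

At α = 0.01 the data do not provide convincing evidence of a nonzero slope.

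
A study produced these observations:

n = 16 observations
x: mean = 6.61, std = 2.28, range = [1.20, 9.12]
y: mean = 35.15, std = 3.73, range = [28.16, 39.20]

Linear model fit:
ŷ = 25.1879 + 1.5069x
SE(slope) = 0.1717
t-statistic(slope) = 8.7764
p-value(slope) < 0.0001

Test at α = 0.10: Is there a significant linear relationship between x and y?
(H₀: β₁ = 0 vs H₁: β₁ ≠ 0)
Reject H₀: p-value < 0.0001 < α = 0.10. The linear relationship is significant at the 10% level.

Hypothesis test for the slope coefficient:

H₀: β₁ = 0 (no linear relationship)
H₁: β₁ ≠ 0 (linear relationship exists)

Test statistic: t = β̂₁ / SE(β̂₁) = 1.5069 / 0.1717 = 8.7764

p < 0.0001: how often a slope estimate this far from 0 (in SE units) would arise by chance if β₁ were truly 0.

Decision rule: reject H₀ if p-value < α.
p-value < 0.0001 < α = 0.10 → reject H₀.

Conclusion: the linear association between x and y is significant at the 10% level.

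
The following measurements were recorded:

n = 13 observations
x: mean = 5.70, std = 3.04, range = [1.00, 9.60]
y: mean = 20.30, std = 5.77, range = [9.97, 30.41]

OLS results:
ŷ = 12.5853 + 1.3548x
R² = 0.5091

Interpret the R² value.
About 50.91% of the variability in y is accounted for by the regression on x (R² = 0.5091) — a moderate linear fit.

The coefficient of determination R² is the fraction of the total variation in y that the fitted line accounts for.

Here R² = 0.5091:
- Explained: 50.91% of the variation in y
- Unexplained (residual): 100% − 50.91% = 49.09%
- Rule of thumb (below 0.3 weak; 0.3 to below 0.7 moderate; 0.7 and above strong) → moderate

Note: R² never decreases when predictors are added, so it should not be used alone to compare models of different size.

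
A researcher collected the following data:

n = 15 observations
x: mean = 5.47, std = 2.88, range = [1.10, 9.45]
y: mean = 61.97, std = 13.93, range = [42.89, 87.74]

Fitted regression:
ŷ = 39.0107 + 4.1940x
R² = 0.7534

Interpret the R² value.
The model explains 75.34% of the variance in y (R² = 0.7534), leaving 24.66% unexplained; the fit is strong.

R² = 1 − SS_res/SS_tot compares the residual scatter to the total scatter of y about its mean.

Here R² = 0.7534:
- Explained: 75.34% of the variation in y
- Unexplained (residual): 100% − 75.34% = 24.66%
- Rule of thumb (below 0.3 weak; 0.3 to below 0.7 moderate; 0.7 and above strong) → strong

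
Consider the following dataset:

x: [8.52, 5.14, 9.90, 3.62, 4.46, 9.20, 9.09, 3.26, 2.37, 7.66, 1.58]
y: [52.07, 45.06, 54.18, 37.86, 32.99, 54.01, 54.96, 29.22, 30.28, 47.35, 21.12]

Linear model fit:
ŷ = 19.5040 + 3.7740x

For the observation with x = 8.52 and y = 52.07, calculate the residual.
Residual = 0.4115

The residual is the difference between the actual value and the predicted value:

Residual = y - ŷ

Step 1: Calculate predicted value
ŷ = 19.5040 + 3.7740 × 8.52
ŷ = 51.6585

Step 2: Calculate residual
Residual = 52.07 - 51.6585
Residual = 0.4115

Interpretation: the model underestimates the actual value by 0.4115 at this point (positive residual → observation lies above the fitted line).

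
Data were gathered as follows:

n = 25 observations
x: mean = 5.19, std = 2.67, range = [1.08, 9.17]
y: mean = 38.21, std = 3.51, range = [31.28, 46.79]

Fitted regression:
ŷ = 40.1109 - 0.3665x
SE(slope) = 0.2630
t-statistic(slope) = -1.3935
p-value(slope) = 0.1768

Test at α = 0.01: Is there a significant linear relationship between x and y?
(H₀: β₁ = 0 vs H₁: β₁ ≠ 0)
Fail to reject H₀: p-value = 0.1768 ≥ α = 0.01. The linear relationship is not significant at the 1% level.

Hypothesis test for the slope coefficient:

H₀: β₁ = 0 (no linear relationship)
H₁: β₁ ≠ 0 (linear relationship exists)

Test statistic: t = β̂₁ / SE(β̂₁) = -0.3665 / 0.2630 = -1.3935

p = 0.1768: how often a slope estimate this far from 0 (in SE units) would arise by chance if β₁ were truly 0.

Decision rule: reject H₀ if p-value < α.
p-value = 0.1768 ≥ α = 0.01 → fail to reject H₀.

Conclusion: the linear association between x and y is not significant at the 1% level.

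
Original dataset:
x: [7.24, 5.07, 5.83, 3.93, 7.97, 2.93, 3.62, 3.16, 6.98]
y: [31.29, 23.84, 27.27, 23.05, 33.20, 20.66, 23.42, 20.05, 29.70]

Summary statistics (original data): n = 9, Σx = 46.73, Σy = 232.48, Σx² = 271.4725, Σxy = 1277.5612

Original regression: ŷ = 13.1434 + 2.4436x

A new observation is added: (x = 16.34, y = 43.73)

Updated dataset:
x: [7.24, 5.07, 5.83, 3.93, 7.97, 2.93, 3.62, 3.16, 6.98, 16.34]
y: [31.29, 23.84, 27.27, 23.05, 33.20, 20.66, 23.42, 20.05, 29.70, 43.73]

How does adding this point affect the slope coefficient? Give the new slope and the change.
The slope changes from 2.4436 to 1.7774 (change of -0.6662, or -27.3%).

x = 16.34 lies well outside the original x-range [2.93, 7.97] (x̄ ≈ 5.19), so this observation has high leverage and can move the slope substantially.

Step 1: Update the sums with the new point (n goes from 9 to 10)
Σx  = 46.73 + 16.34 = 63.07
Σy  = 232.48 + 43.73 = 276.21
Σx² = 271.4725 + 16.34² = 271.4725 + 266.9956 = 538.4681
Σxy = 1277.5612 + 16.34×43.73 = 1277.5612 + 714.5482 = 1992.1094

Step 2: Recompute the slope with b₁ = (nΣxy − ΣxΣy) / (nΣx² − (Σx)²)
Numerator   = 10×1992.1094 − 63.07×276.21 = 19921.0940 − 17420.5647 = 2500.5293
Denominator = 10×538.4681 − 63.07² = 5384.6810 − 3977.8249 = 1406.8561
b₁(new) = 2500.5293 / 1406.8561 = 1.7774

(Same formula on the original sums: (9×1277.5612 − 46.73×232.48) / (9×271.4725 − 46.73²) = 634.2604 / 259.5596 = 2.4436, matching the given fit.)

Step 3: Change in slope
Δβ₁ = 1.7774 − 2.4436 = -0.6662
Relative change = -0.6662 / 2.4436 × 100% = -27.3%
→ the slope decreases when the point is added.

A high-leverage point only changes the slope if it is off the original line; here y = 43.73 is below the original trend, so the slope decreases.
In practice: refit with and without it and report both if conclusions differ.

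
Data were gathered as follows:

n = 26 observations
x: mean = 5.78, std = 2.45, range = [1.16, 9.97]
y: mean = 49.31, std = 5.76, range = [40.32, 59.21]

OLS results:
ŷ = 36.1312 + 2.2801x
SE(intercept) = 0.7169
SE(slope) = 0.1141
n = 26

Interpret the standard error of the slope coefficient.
SE(β̂₁) = 0.1141 is the estimated standard deviation of the slope estimate across repeated samples; relative to β̂₁ = 2.2801 that is 5.0%, a precise estimate.

What SE measures:
- The standard error quantifies the sampling variability of the coefficient estimate
- It is the estimated standard deviation of β̂₁ across hypothetical repeated samples of the same size
- Smaller SE → more precise estimate

Relative precision:
- SE / |β̂₁| = 0.1141 / 2.2801 = 5.0%
- Rule of thumb (under 20%: precise; 20% to under 50%: moderately precise; 50% or more: imprecise) → precise

Link to interval estimation: a confidence interval for β₁ is β̂₁ ± t* × 0.1141, so SE sets the half-width per unit of t*.

What drives SE(β̂₁): more residual scatter → larger SE; larger n (here n = 26) → smaller SE; wider spread of x values → smaller SE.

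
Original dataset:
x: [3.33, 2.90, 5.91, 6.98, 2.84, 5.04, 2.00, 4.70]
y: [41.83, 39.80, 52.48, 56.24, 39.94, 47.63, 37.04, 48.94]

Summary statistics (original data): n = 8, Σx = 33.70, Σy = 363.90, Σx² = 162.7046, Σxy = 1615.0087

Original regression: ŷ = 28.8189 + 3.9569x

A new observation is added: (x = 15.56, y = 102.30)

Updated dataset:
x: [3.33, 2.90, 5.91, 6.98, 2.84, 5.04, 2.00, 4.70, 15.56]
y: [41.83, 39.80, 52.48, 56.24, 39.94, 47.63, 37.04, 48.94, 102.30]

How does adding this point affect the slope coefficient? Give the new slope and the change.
New slope β₁ = 4.8456 versus 3.9569 before: a change of +0.8887 (+22.5%).

The new point has HIGH LEVERAGE: x = 15.56 is far from the original mean x̄ = 33.70/8 ≈ 4.21 (original range [2.00, 6.98]).

Step 1: Update the sums with the new point (n goes from 8 to 9)
Σx  = 33.70 + 15.56 = 49.26
Σy  = 363.90 + 102.30 = 466.20
Σx² = 162.7046 + 15.56² = 162.7046 + 242.1136 = 404.8182
Σxy = 1615.0087 + 15.56×102.30 = 1615.0087 + 1591.7880 = 3206.7967

Step 2: Recompute the slope with b₁ = (nΣxy − ΣxΣy) / (nΣx² − (Σx)²)
Numerator   = 9×3206.7967 − 49.26×466.20 = 28861.1703 − 22965.0120 = 5896.1583
Denominator = 9×404.8182 − 49.26² = 3643.3638 − 2426.5476 = 1216.8162
b₁(new) = 5896.1583 / 1216.8162 = 4.8456

(Same formula on the original sums: (8×1615.0087 − 33.70×363.90) / (8×162.7046 − 33.70²) = 656.6396 / 165.9468 = 3.9569, matching the given fit.)

Step 3: Change in slope
Δβ₁ = 4.8456 − 3.9569 = +0.8887
Relative change = +0.8887 / 3.9569 × 100% = +22.5%
→ the slope increases when the point is added.

A high-leverage point only changes the slope if it is off the original line; here y = 102.30 is above the original trend, so the slope increases.
In practice: investigate whether it comes from the same population as the rest of the sample; refit with and without it and report both if conclusions differ.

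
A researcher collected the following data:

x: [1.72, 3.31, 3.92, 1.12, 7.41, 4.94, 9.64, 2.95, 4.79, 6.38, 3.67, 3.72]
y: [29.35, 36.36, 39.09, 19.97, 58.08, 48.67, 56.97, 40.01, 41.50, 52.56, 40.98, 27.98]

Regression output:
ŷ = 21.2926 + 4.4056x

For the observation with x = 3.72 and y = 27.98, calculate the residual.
Residual = -9.7014

The residual is the difference between the actual value and the predicted value:

Residual = y - ŷ

Step 1: Calculate predicted value
ŷ = 21.2926 + 4.4056 × 3.72
ŷ = 37.6814

Step 2: Calculate residual
Residual = 27.98 - 37.6814
Residual = -9.7014

Sign check: y < ŷ, so the point is below the line and the fit overestimates here.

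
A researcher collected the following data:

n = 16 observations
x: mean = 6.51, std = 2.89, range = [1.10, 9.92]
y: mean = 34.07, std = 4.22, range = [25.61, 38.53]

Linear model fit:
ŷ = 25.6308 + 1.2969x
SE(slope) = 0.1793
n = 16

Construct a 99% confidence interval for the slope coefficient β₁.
The 99% CI for β₁ is (0.7632, 1.8306)

Confidence interval for the slope:

The 99% CI for β₁ is: β̂₁ ± t*(α/2, n-2) × SE(β̂₁)

Step 1: Find critical t-value
- Confidence level = 0.99
- Degrees of freedom = n - 2 = 16 - 2 = 14
- t*(α/2, 14) = 2.9768

Step 2: Calculate margin of error
Margin = 2.9768 × 0.1793 = 0.5337

Step 3: Construct interval
CI = 1.2969 ± 0.5337
CI = (0.7632, 1.8306)

Interpretation: intervals built this way capture the true β₁ in 99% of repeated samples; here the plausible range for the per-unit effect of x on y is 0.7632 to 1.8306.
Both endpoints are positive, so the data support a genuinely positive slope at this confidence level.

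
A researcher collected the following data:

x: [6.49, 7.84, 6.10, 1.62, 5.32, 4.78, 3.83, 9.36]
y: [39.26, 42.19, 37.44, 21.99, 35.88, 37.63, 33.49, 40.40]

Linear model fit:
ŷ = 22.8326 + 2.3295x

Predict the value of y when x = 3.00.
ŷ = 29.8211

x = 3.00 lies inside the observed range [1.62, 9.36], so the fitted equation applies directly:

ŷ = 22.8326 + 2.3295 × 3.00
ŷ = 22.8326 + 6.9885
ŷ = 29.8211

This is the fitted mean response at that x — an individual observation would come with a wider prediction interval.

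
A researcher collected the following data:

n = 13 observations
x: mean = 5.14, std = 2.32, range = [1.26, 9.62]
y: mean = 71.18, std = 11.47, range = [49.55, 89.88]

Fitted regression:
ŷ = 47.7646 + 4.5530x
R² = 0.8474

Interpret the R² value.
R² = 0.8474 means 84.74% of the variation in y is explained by the linear relationship with x. This indicates a strong fit.

The coefficient of determination R² is the fraction of the total variation in y that the fitted line accounts for.

Here R² = 0.8474:
- Explained: 84.74% of the variation in y
- Unexplained (residual): 100% − 84.74% = 15.26%
- Rule of thumb (below 0.3 weak; 0.3 to below 0.7 moderate; 0.7 and above strong) → strong

Calculation: R² = 1 − (SS_res / SS_tot), where SS_res is the sum of squared residuals and SS_tot the total sum of squares.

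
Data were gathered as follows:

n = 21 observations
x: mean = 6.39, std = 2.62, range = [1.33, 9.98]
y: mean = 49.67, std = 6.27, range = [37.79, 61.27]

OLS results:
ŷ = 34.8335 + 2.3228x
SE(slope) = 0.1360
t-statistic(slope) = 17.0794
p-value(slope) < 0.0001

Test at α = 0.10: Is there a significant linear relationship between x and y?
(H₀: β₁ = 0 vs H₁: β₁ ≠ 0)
p-value < 0.0001 < α = 0.10, so we reject H₀. The relationship is significant.

Hypothesis test for the slope coefficient:

H₀: β₁ = 0 (no linear relationship)
H₁: β₁ ≠ 0 (linear relationship exists)

Test statistic: t = β̂₁ / SE(β̂₁) = 2.3228 / 0.1360 = 17.0794

p < 0.0001: how often a slope estimate this far from 0 (in SE units) would arise by chance if β₁ were truly 0.

Decision rule: reject H₀ if p-value < α.
p-value < 0.0001 < α = 0.10 → reject H₀.

At α = 0.10 the data do provide convincing evidence of a nonzero slope.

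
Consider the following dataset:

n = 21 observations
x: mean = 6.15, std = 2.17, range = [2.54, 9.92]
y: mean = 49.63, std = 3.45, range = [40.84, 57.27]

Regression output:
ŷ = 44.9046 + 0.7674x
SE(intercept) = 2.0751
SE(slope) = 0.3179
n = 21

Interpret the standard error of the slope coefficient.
The slope 0.7674 is pinned down to within about ±0.3179 (one SE) by these data — relative uncertainty 41.4%, i.e. moderately precise.

What SE measures:
- The standard error quantifies the sampling variability of the coefficient estimate
- It is the estimated standard deviation of β̂₁ across hypothetical repeated samples of the same size
- Smaller SE → more precise estimate

Relative precision:
- SE / |β̂₁| = 0.3179 / 0.7674 = 41.4%
- Rule of thumb (under 20%: precise; 20% to under 50%: moderately precise; 50% or more: imprecise) → moderately precise

Link to the t-test: t = β̂₁ / SE(β̂₁) = 0.7674 / 0.3179 = 2.4140, the statistic for H₀: β₁ = 0.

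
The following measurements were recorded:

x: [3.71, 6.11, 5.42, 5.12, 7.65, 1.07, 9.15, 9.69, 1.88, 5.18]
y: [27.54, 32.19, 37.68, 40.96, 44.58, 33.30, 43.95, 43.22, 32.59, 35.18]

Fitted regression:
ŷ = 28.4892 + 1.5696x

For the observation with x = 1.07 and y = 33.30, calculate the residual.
Residual = 3.1313

The residual is the difference between the actual value and the predicted value:

Residual = y - ŷ

Step 1: Calculate predicted value
ŷ = 28.4892 + 1.5696 × 1.07
ŷ = 30.1687

Step 2: Calculate residual
Residual = 33.30 - 30.1687
Residual = 3.1313

Sign check: y > ŷ, so the point is above the line and the fit underestimates here.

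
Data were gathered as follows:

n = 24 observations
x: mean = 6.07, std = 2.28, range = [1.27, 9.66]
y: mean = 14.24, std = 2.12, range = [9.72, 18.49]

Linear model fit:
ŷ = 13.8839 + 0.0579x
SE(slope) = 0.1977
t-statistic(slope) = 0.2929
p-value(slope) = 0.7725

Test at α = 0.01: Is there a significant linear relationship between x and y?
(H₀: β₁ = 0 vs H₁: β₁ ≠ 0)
Since p-value = 0.7725 ≥ α = 0.01, fail to reject H₀ — the slope is not significantly different from 0.

Hypothesis test for the slope coefficient:

H₀: β₁ = 0 (no linear relationship)
H₁: β₁ ≠ 0 (linear relationship exists)

Test statistic: t = β̂₁ / SE(β̂₁) = 0.0579 / 0.1977 = 0.2929

p = 0.7725: how often a slope estimate this far from 0 (in SE units) would arise by chance if β₁ were truly 0.

Decision rule: reject H₀ if p-value < α.
p-value = 0.7725 ≥ α = 0.01 → fail to reject H₀.

Conclusion: the linear association between x and y is not significant at the 1% level.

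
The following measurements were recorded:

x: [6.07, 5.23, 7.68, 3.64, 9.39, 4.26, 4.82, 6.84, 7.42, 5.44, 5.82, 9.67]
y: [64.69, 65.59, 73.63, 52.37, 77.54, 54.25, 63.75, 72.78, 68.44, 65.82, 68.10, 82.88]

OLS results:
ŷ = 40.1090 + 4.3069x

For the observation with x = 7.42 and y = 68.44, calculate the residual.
Residual = -3.6262

The residual is the difference between the actual value and the predicted value:

Residual = y - ŷ

Step 1: Calculate predicted value
ŷ = 40.1090 + 4.3069 × 7.42
ŷ = 72.0662

Step 2: Calculate residual
Residual = 68.44 - 72.0662
Residual = -3.6262

The residual is negative, so the observed y = 68.44 sits below the regression line (the line overestimates it by 3.6262).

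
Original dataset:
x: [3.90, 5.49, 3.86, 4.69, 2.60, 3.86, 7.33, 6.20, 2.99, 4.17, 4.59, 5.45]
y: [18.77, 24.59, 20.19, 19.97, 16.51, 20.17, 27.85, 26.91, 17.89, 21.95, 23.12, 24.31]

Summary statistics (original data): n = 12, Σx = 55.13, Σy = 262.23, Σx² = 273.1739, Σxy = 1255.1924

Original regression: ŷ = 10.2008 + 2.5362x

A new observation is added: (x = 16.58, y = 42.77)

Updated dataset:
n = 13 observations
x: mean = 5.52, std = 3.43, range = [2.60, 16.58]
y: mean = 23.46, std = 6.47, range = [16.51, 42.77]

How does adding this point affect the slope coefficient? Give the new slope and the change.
New slope β₁ = 1.8484 versus 2.5362 before: a change of -0.6878 (-27.1%).

The new point has HIGH LEVERAGE: x = 16.58 is far from the original mean x̄ = 55.13/12 ≈ 4.59 (original range [2.60, 7.33]).

Step 1: Update the sums with the new point (n goes from 12 to 13)
Σx  = 55.13 + 16.58 = 71.71
Σy  = 262.23 + 42.77 = 305.00
Σx² = 273.1739 + 16.58² = 273.1739 + 274.8964 = 548.0703
Σxy = 1255.1924 + 16.58×42.77 = 1255.1924 + 709.1266 = 1964.3190

Step 2: Recompute the slope with b₁ = (nΣxy − ΣxΣy) / (nΣx² − (Σx)²)
Numerator   = 13×1964.3190 − 71.71×305.00 = 25536.1470 − 21871.5500 = 3664.5970
Denominator = 13×548.0703 − 71.71² = 7124.9139 − 5142.3241 = 1982.5898
b₁(new) = 3664.5970 / 1982.5898 = 1.8484

(Same formula on the original sums: (12×1255.1924 − 55.13×262.23) / (12×273.1739 − 55.13²) = 605.5689 / 238.7699 = 2.5362, matching the given fit.)

Step 3: Change in slope
Δβ₁ = 1.8484 − 2.5362 = -0.6878
Relative change = -0.6878 / 2.5362 × 100% = -27.1%
→ the slope decreases when the point is added.

Because the point sits below the extension of the original line at a high-leverage x, it tilts the fit down.
In practice: refit with and without it and report both if conclusions differ; examine leverage (hᵢ) and Cook's distance rather than deleting it automatically.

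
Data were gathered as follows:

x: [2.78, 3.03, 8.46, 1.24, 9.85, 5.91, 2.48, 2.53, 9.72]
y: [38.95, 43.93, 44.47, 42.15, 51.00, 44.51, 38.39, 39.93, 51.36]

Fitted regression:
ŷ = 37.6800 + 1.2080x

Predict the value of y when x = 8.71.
ŷ = 48.2017

To predict y for x = 8.71, substitute into the regression equation:

ŷ = 37.6800 + 1.2080 × 8.71
ŷ = 37.6800 + 10.5217
ŷ = 48.2017

This is the fitted mean response at that x — an individual observation would come with a wider prediction interval.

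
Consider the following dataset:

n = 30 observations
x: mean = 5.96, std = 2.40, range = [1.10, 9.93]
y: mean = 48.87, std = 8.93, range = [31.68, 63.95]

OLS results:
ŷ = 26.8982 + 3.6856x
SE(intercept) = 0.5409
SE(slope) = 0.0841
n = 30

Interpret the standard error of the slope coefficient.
SE(β̂₁) = 0.0841 is the estimated standard deviation of the slope estimate across repeated samples; relative to β̂₁ = 3.6856 that is 2.3%, a precise estimate.

What SE measures:
- The standard error quantifies the sampling variability of the coefficient estimate
- It is the estimated standard deviation of β̂₁ across hypothetical repeated samples of the same size
- Smaller SE → more precise estimate

Relative precision:
- SE / |β̂₁| = 0.0841 / 3.6856 = 2.3%
- Rule of thumb (under 20%: precise; 20% to under 50%: moderately precise; 50% or more: imprecise) → precise

Link to the t-test: t = β̂₁ / SE(β̂₁) = 3.6856 / 0.0841 = 43.8240, the statistic for H₀: β₁ = 0.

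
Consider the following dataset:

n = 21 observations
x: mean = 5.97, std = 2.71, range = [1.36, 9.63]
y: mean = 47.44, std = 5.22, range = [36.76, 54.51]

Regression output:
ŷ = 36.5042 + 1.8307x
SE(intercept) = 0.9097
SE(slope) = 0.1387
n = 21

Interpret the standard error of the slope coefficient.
The slope 1.8307 is pinned down to within about ±0.1387 (one SE) by these data — relative uncertainty 7.6%, i.e. precise.

What SE measures:
- The standard error quantifies the sampling variability of the coefficient estimate
- It is the estimated standard deviation of β̂₁ across hypothetical repeated samples of the same size
- Smaller SE → more precise estimate

Relative precision:
- SE / |β̂₁| = 0.1387 / 1.8307 = 7.6%
- Rule of thumb (under 20%: precise; 20% to under 50%: moderately precise; 50% or more: imprecise) → precise

Link to interval estimation: a confidence interval for β₁ is β̂₁ ± t* × 0.1387, so SE sets the half-width per unit of t*.

What drives SE(β̂₁): more residual scatter → larger SE; larger n (here n = 21) → smaller SE; wider spread of x values → smaller SE.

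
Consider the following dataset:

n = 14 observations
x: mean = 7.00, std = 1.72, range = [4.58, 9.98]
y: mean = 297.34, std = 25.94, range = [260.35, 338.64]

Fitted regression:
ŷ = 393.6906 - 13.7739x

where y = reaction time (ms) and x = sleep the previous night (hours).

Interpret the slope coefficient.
For each additional hour of sleep, predicted reaction time decreases by approximately 13.7739 ms.

The slope β₁ = -13.7739 gives the rate at which the fitted reaction time changes with sleep.

Interpretation:
- Sleep up by 1 hour → predicted reaction time decreases by 13.7739 ms
- The effect is assumed constant over the observed range of x (linearity)

The intercept β₀ = 393.6906 is the predicted reaction time when sleep = 0; since the smallest observed x is 4.58, this is an extrapolation and mainly anchors the line.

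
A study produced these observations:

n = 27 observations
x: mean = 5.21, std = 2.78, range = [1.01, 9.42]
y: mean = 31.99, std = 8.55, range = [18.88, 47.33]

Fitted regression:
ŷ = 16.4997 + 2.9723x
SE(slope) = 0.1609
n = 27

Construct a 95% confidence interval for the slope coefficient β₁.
The 95% CI for β₁ is (2.6409, 3.3037)

Confidence interval for the slope:

The 95% CI for β₁ is: β̂₁ ± t*(α/2, n-2) × SE(β̂₁)

Step 1: Find critical t-value
- Confidence level = 0.95
- Degrees of freedom = n - 2 = 27 - 2 = 25
- t*(α/2, 25) = 2.0595

Step 2: Calculate margin of error
Margin = 2.0595 × 0.1609 = 0.3314

Step 3: Construct interval
CI = 2.9723 ± 0.3314
CI = (2.6409, 3.3037)

Interpretation: We are 95% confident that the true slope β₁ lies between 2.6409 and 3.3037.
Both endpoints are positive, so the data support a genuinely positive slope at this confidence level.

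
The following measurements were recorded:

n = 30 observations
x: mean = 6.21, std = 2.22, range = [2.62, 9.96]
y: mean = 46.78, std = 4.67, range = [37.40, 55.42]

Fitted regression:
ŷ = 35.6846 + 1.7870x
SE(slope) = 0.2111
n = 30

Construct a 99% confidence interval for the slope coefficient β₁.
The 99% CI for β₁ is (1.2037, 2.3703)

Confidence interval for the slope:

The 99% CI for β₁ is: β̂₁ ± t*(α/2, n-2) × SE(β̂₁)

Step 1: Find critical t-value
- Confidence level = 0.99
- Degrees of freedom = n - 2 = 30 - 2 = 28
- t*(α/2, 28) = 2.7633

Step 2: Calculate margin of error
Margin = 2.7633 × 0.2111 = 0.5833

Step 3: Construct interval
CI = 1.7870 ± 0.5833
CI = (1.2037, 2.3703)

Interpretation: each one-unit increase in x is associated with a change in mean y of between 1.2037 and 2.3703, with 99% confidence.
The interval does not include 0, suggesting a significant linear relationship.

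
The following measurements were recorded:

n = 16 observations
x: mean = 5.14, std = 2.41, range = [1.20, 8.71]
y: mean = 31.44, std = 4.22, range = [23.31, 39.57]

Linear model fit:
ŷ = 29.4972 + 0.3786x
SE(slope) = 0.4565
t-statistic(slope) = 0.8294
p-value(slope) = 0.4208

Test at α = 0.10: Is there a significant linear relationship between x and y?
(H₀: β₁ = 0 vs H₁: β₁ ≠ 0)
Fail to reject H₀: p-value = 0.4208 ≥ α = 0.10. The linear relationship is not significant at the 10% level.

Hypothesis test for the slope coefficient:

H₀: β₁ = 0 (no linear relationship)
H₁: β₁ ≠ 0 (linear relationship exists)

Test statistic: t = β̂₁ / SE(β̂₁) = 0.3786 / 0.4565 = 0.8294

With df = 14, the two-sided p-value for |t| = 0.8294 is 0.4208.

Decision rule: reject H₀ if p-value < α.
p-value = 0.4208 ≥ α = 0.10 → fail to reject H₀.

Conclusion: the linear association between x and y is not significant at the 10% level.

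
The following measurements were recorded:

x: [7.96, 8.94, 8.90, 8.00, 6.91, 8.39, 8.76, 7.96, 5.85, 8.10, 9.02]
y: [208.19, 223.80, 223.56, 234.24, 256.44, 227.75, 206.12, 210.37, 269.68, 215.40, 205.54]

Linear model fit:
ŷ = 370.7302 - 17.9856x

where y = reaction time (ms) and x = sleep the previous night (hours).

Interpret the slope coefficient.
On average, reaction time is about 17.9856 ms lower for every extra hour of sleep.

The slope coefficient β₁ = -17.9856 represents the marginal effect of sleep on reaction time.

Interpretation:
- Sleep up by 1 hour → predicted reaction time decreases by 17.9856 ms
- The effect is assumed constant over the observed range of x (linearity)
- The sign (−) gives the direction; the magnitude 17.9856 gives the size of the effect per hour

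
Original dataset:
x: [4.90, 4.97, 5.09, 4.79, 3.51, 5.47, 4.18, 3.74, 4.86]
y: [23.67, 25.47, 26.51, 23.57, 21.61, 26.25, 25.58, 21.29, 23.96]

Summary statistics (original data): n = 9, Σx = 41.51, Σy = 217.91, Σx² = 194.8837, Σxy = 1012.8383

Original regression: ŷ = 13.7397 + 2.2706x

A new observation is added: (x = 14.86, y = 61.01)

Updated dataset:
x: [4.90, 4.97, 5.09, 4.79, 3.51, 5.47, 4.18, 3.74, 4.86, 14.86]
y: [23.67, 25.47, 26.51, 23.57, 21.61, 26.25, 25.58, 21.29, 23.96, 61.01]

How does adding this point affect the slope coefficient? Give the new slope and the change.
Adding the point moves β₁ from 2.2706 to 3.5446, i.e. it increases by 1.2740 (+56.1%).

The new point has HIGH LEVERAGE: x = 14.86 is far from the original mean x̄ = 41.51/9 ≈ 4.61 (original range [3.51, 5.47]).

Step 1: Update the sums with the new point (n goes from 9 to 10)
Σx  = 41.51 + 14.86 = 56.37
Σy  = 217.91 + 61.01 = 278.92
Σx² = 194.8837 + 14.86² = 194.8837 + 220.8196 = 415.7033
Σxy = 1012.8383 + 14.86×61.01 = 1012.8383 + 906.6086 = 1919.4469

Step 2: Recompute the slope with b₁ = (nΣxy − ΣxΣy) / (nΣx² − (Σx)²)
Numerator   = 10×1919.4469 − 56.37×278.92 = 19194.4690 − 15722.7204 = 3471.7486
Denominator = 10×415.7033 − 56.37² = 4157.0330 − 3177.5769 = 979.4561
b₁(new) = 3471.7486 / 979.4561 = 3.5446

(Same formula on the original sums: (9×1012.8383 − 41.51×217.91) / (9×194.8837 − 41.51²) = 70.1006 / 30.8732 = 2.2706, matching the given fit.)

Step 3: Change in slope
Δβ₁ = 3.5446 − 2.2706 = +1.2740
Relative change = +1.2740 / 2.2706 × 100% = +56.1%
→ the slope increases when the point is added.

A high-leverage point only changes the slope if it is off the original line; here y = 61.01 is above the original trend, so the slope increases.
In practice: investigate whether it comes from the same population as the rest of the sample; examine leverage (hᵢ) and Cook's distance rather than deleting it automatically.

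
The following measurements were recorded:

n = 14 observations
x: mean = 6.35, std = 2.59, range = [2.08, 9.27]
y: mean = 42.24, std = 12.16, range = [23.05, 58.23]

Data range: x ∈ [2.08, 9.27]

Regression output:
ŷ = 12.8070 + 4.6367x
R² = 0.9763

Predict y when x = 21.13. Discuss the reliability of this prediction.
ŷ = 110.7805, but this is extrapolation (above the data range [2.08, 9.27]) and may be unreliable.

Prediction calculation:
ŷ = 12.8070 + 4.6367 × 21.13
ŷ = 110.7805

Reliability:
- Data range: x ∈ [2.08, 9.27]
- Prediction point: x = 21.13 is 11.86 units above the observed range → this is EXTRAPOLATION, not interpolation

Why that matters here:
- The linear relationship may not hold outside the observed range
- There are no observations near this x to validate the fitted line there

Report the number if required, but flag clearly that it is an extrapolation.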